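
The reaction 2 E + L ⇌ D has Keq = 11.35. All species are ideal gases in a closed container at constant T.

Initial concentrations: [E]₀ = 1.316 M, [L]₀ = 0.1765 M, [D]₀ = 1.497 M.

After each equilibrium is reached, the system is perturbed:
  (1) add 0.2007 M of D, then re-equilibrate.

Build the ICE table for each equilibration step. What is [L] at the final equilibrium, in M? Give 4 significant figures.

[L]_eq = 0.1107 M

Q₀ = 4.897 vs Keq = 11.35 ⇒ Q<K, forward
Step 1:
                  E         L         D
  I           1.316    0.1765     1.497
  C         -0.1495  -0.07474   0.07474
  E           1.167    0.1018     1.572
  solve Keq expr → x = 0.07474; check Q = 11.35
Then add 0.2007 M of D.
Step 2:
                  E         L         D
  I           1.167    0.1018     1.772
  C         0.01796  0.008978 -0.008978
  E           1.184    0.1107     1.763
  solve Keq expr → x = -0.008978; check Q = 11.35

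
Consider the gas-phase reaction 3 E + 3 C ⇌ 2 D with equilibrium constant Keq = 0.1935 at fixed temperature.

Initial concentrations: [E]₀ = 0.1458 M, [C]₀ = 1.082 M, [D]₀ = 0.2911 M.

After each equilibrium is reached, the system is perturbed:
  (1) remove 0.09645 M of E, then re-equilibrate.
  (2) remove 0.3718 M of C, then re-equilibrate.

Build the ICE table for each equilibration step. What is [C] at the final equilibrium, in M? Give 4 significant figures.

[C]_eq = 1.009 M

Q₀ = 21.58 vs Keq = 0.1935 ⇒ Q>K, reverse
Step 1:
                   E          C          D
  I           0.1458      1.082     0.2911
  C           0.2199     0.2199    -0.1466
  E           0.3657      1.302     0.1445
  solve Keq expr → x = -0.0733; check Q = 0.1935
Then remove 0.09645 M of E.
Step 2:
                   E          C          D
  I           0.2692      1.302     0.1445
  C          0.04018    0.04018   -0.02679
  E           0.3094      1.342     0.1177
  solve Keq expr → x = -0.01339; check Q = 0.1935
Then remove 0.3718 M of C.
Step 3:
                   E          C          D
  I           0.3094     0.9703     0.1177
  C          0.03899    0.03899   -0.02599
  E           0.3484      1.009    0.09172
  solve Keq expr → x = -0.013; check Q = 0.1935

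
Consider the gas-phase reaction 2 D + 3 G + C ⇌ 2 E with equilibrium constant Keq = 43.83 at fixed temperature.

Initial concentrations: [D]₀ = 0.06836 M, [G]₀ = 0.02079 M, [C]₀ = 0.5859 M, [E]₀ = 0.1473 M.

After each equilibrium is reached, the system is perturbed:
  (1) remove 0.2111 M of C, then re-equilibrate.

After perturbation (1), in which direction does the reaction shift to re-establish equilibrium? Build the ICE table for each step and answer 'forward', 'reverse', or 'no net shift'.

Direction: reverse

Q₀ = 8.8189e+05 vs Keq = 43.83 ⇒ Q>K, reverse
Step 1:
                   D          G          C          E
  I          0.06836    0.02079     0.5859     0.1473
  C           0.0929     0.1393    0.04645    -0.0929
  E           0.1613     0.1601     0.6323     0.0544
  solve Keq expr → x = -0.04645; check Q = 43.83
Then remove 0.2111 M of C.
Step 2:
                   D          G          C          E
  I           0.1613     0.1601     0.4212     0.0544
  C         0.005113   0.007669   0.002556  -0.005113
  E           0.1664     0.1678     0.4238    0.04929
  solve Keq expr → x = -0.002556; check Q = 43.83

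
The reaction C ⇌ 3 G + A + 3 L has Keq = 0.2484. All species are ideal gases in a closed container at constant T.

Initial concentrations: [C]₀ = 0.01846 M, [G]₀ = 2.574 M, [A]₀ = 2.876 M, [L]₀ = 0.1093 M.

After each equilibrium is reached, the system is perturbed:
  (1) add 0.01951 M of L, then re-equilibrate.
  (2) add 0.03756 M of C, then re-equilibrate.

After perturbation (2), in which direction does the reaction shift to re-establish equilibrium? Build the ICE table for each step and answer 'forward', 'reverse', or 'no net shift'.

Q₀ = 3.469 vs Keq = 0.2484 ⇒ Q>K, reverse
Step 1:
                   C          G          A          L
  Initial    0.01846      2.574      2.876     0.1093
  Change     0.01717   -0.05152   -0.01717   -0.05152
  Equil      0.03563      2.522      2.859    0.05778
  solve Keq expr → x = -0.01717; check Q = 0.2484
Then add 0.01951 M of L.
Step 2:
                   C          G          A          L
  Initial    0.03563      2.522      2.859    0.07729
  Change    0.005427   -0.01628  -0.005427   -0.01628
  Equil      0.04106      2.506      2.853    0.06101
  solve Keq expr → x = -0.005427; check Q = 0.2484
Then add 0.03756 M of C.
Step 3:
                   C          G          A          L
  Initial    0.07862      2.506      2.853    0.06101
  Change   -0.004307    0.01292   0.004307    0.01292
  Equil      0.07431      2.519      2.858    0.07393
  solve Keq expr → x = 0.004307; check Q = 0.2484

Direction: forward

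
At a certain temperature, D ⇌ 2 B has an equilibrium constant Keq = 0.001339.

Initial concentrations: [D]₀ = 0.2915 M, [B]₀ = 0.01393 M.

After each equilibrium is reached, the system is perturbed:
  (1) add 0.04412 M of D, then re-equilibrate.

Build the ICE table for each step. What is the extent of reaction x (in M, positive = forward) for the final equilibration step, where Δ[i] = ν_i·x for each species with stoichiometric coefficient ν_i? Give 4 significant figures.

x = 7.1324e-04 M

Q₀ = 6.6568e-04 vs Keq = 0.001339 ⇒ Q<K, forward
Step 1:
                  D         B
  I          0.2915   0.01393
  C       -0.002865  0.005729
  E          0.2886   0.01966
  solve Keq expr → x = 0.002865; check Q = 0.001339
Then add 0.04412 M of D.
Step 2:
                  D         B
  I          0.3328   0.01966
  C       -7.1324e-04  0.001426
  E           0.332   0.02109
  solve Keq expr → x = 7.1324e-04; check Q = 0.001339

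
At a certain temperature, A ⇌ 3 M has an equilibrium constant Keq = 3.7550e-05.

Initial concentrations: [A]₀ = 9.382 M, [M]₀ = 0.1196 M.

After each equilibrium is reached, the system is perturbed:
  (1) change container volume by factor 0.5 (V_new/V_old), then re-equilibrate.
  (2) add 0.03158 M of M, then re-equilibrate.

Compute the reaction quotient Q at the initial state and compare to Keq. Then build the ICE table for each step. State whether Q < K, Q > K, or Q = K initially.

Q₀ = 1.8235e-04 vs Keq = 3.7550e-05 ⇒ Q>K, reverse
Step 1:
                   A          M
  init         9.382     0.1196
  Δ          0.01631   -0.04893
  eq           9.398    0.07067
  solve Keq expr → x = -0.01631; check Q = 3.7550e-05
Then change container volume by factor 0.5 (V_new/V_old).
Step 2:
                   A          M
  init          18.8     0.1413
  Δ          0.01742   -0.05227
  eq           18.81    0.08906
  solve Keq expr → x = -0.01742; check Q = 3.7550e-05
Then add 0.03158 M of M.
Step 3:
                   A          M
  init         18.81     0.1206
  Δ          0.01052   -0.03156
  eq           18.82    0.08908
  solve Keq expr → x = -0.01052; check Q = 3.7550e-05

Q₀ = 1.8235e-04; Q > K (proceeds reverse)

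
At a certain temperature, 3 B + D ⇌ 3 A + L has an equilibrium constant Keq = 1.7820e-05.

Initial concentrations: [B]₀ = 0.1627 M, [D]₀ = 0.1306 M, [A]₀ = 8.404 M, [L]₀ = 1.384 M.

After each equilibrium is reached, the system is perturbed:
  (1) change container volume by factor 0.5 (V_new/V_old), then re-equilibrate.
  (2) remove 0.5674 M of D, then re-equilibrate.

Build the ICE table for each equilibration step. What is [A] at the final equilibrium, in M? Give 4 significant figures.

[A]_eq = 8.504 M

Q₀ = 1.4605e+06 vs Keq = 1.7820e-05 ⇒ Q>K, reverse
Step 1:
                  B         D         A         L
  init       0.1627    0.1306     8.404     1.384
  Δ           4.152     1.384    -4.152    -1.384
  eq          4.315     1.515     4.252 2.8198e-05
  solve Keq expr → x = -1.384; check Q = 1.7820e-05
Then change container volume by factor 0.5 (V_new/V_old).
Step 2:
                  B         D         A         L
  init        8.629     3.029     8.504 5.6396e-05
  Δ               0         0         0         0
  eq          8.629     3.029     8.504 5.6396e-05
  solve Keq expr → x = 0; check Q = 1.7820e-05
Then remove 0.5674 M of D.
Step 3:
                  B         D         A         L
  init        8.629     2.462     8.504 5.6396e-05
  Δ       3.1688e-05 1.0563e-05 -3.1688e-05 -1.0563e-05
  eq          8.629     2.462     8.504 4.5833e-05
  solve Keq expr → x = -1.0563e-05; check Q = 1.7820e-05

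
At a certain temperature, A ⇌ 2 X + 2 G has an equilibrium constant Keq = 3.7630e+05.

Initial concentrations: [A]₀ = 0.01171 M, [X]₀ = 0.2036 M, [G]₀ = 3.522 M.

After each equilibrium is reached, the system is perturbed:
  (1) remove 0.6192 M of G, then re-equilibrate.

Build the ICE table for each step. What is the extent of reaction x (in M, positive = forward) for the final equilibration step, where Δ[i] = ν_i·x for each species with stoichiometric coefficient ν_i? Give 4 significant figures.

Q₀ = 43.91 vs Keq = 3.7630e+05 ⇒ Q<K, forward
Step 1:
                    A           X           G
  init        0.01171      0.2036       3.522
  Δ          -0.01171     0.02342     0.02342
  eq       1.7215e-06       0.227       3.545
  solve Keq expr → x = 0.01171; check Q = 3.7630e+05
Then remove 0.6192 M of G.
Step 2:
                    A           X           G
  init     1.7215e-06       0.227       2.926
  Δ       -5.4880e-07  1.0976e-06  1.0976e-06
  eq       1.1727e-06       0.227       2.926
  solve Keq expr → x = 5.4880e-07; check Q = 3.7630e+05

x = 5.4880e-07 M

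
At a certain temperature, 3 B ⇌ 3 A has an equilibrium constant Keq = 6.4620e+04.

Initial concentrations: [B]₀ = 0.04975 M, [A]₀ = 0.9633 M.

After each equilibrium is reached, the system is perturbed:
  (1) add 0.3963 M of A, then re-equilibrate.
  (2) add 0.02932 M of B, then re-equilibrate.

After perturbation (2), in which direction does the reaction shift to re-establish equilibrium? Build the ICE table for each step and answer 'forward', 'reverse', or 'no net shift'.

Direction: forward

Q₀ = 7259 vs Keq = 6.4620e+04 ⇒ Q<K, forward
Step 1:
                  B         A
  init      0.04975    0.9633
  Δ        -0.02512   0.02512
  eq        0.02463    0.9884
  solve Keq expr → x = 0.008373; check Q = 6.4620e+04
Then add 0.3963 M of A.
Step 2:
                  B         A
  init      0.02463     1.385
  Δ        0.009636 -0.009636
  eq        0.03427     1.375
  solve Keq expr → x = -0.003212; check Q = 6.4620e+04
Then add 0.02932 M of B.
Step 3:
                  B         A
  init      0.06359     1.375
  Δ        -0.02861   0.02861
  eq        0.03498     1.404
  solve Keq expr → x = 0.009536; check Q = 6.4620e+04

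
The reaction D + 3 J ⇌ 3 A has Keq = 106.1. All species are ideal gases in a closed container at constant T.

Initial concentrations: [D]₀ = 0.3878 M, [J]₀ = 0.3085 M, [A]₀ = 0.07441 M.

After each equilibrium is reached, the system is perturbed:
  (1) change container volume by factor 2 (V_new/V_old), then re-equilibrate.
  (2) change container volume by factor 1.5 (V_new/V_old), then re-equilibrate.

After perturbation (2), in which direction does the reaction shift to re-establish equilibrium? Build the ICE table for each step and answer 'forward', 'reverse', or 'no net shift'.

Q₀ = 0.03618 vs Keq = 106.1 ⇒ Q<K, forward
Step 1:
                  D         J         A
  Initial    0.3878    0.3085   0.07441
  Change    -0.0726   -0.2178    0.2178
  Equil      0.3152    0.0907    0.2922
  solve Keq expr → x = 0.0726; check Q = 106.1
Then change container volume by factor 2 (V_new/V_old).
Step 2:
                  D         J         A
  Initial    0.1576   0.04535    0.1461
  Change    0.00275  0.008251 -0.008251
  Equil      0.1603    0.0536    0.1379
  solve Keq expr → x = -0.00275; check Q = 106.1
Then change container volume by factor 1.5 (V_new/V_old).
Step 3:
                  D         J         A
  Initial    0.1069   0.03573    0.0919
  Change    0.00116  0.003481 -0.003481
  Equil      0.1081   0.03921   0.08842
  solve Keq expr → x = -0.00116; check Q = 106.1

Direction: reverse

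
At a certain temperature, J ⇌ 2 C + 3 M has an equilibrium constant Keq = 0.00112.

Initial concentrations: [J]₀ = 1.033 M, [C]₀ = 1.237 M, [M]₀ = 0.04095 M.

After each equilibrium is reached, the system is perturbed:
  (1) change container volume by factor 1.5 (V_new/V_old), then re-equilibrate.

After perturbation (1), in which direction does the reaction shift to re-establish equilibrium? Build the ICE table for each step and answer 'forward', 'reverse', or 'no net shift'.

Direction: forward

Q₀ = 1.0172e-04 vs Keq = 0.00112 ⇒ Q<K, forward
Step 1:
                    J           C           M
  Initial       1.033       1.237     0.04095
  Change     -0.01605      0.0321     0.04814
  Equil         1.017       1.269     0.08909
  solve Keq expr → x = 0.01605; check Q = 0.00112
Then change container volume by factor 1.5 (V_new/V_old).
Step 2:
                    J           C           M
  Initial       0.678      0.8461      0.0594
  Change     -0.01328     0.02657     0.03985
  Equil        0.6647      0.8726     0.09925
  solve Keq expr → x = 0.01328; check Q = 0.00112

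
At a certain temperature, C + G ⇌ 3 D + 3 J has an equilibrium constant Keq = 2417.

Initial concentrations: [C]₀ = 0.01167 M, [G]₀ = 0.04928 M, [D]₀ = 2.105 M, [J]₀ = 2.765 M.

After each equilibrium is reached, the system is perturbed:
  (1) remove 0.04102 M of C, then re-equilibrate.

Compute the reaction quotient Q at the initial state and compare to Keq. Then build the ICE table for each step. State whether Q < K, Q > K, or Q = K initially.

Q₀ = 3.4285e+05; Q > K (proceeds reverse)

Q₀ = 3.4285e+05 vs Keq = 2417 ⇒ Q>K, reverse
Step 1:
                  C         G         D         J
  I         0.01167   0.04928     2.105     2.765
  C          0.1345    0.1345   -0.4034   -0.4034
  E          0.1461    0.1837     1.702     2.362
  solve Keq expr → x = -0.1345; check Q = 2417
Then remove 0.04102 M of C.
Step 2:
                  C         G         D         J
  I          0.1051    0.1837     1.702     2.362
  C          0.0141    0.0141  -0.04229  -0.04229
  E          0.1192    0.1978     1.659     2.319
  solve Keq expr → x = -0.0141; check Q = 2417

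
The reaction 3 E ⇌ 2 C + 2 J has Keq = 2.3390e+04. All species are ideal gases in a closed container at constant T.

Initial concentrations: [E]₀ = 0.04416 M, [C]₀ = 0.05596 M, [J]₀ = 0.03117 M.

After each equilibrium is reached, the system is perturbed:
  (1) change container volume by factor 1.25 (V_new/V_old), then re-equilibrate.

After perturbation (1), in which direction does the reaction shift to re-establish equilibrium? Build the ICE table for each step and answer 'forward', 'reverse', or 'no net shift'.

Q₀ = 0.03533 vs Keq = 2.3390e+04 ⇒ Q<K, forward
Step 1:
                    E           C           J
  I           0.04416     0.05596     0.03117
  C          -0.04313     0.02875     0.02875
  E          0.001033     0.08471     0.05992
  solve Keq expr → x = 0.01438; check Q = 2.3390e+04
Then change container volume by factor 1.25 (V_new/V_old).
Step 2:
                    E           C           J
  I        8.2622e-04     0.06777     0.04794
  C       -5.8515e-05  3.9010e-05  3.9010e-05
  E        7.6771e-04     0.06781     0.04798
  solve Keq expr → x = 1.9505e-05; check Q = 2.3390e+04

Direction: forward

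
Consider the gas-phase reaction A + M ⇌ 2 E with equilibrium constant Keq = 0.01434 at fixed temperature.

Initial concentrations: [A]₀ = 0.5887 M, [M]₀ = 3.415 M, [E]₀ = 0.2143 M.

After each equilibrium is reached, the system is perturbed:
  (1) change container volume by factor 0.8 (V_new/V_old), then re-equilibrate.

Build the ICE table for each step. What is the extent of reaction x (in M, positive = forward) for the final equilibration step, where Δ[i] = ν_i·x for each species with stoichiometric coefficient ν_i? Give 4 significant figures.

Q₀ = 0.02284 vs Keq = 0.01434 ⇒ Q>K, reverse
Step 1:
                  A         M         E
  Initial    0.5887     3.415    0.2143
  Change    0.02053   0.02053  -0.04105
  Equil      0.6092     3.436    0.1732
  solve Keq expr → x = -0.02053; check Q = 0.01434
Then change container volume by factor 0.8 (V_new/V_old).
Step 2:
                  A         M         E
  Initial    0.7615     4.294    0.2166
  Change          0         0         0
  Equil      0.7615     4.294    0.2166
  solve Keq expr → x = 0; check Q = 0.01434

x = 0 M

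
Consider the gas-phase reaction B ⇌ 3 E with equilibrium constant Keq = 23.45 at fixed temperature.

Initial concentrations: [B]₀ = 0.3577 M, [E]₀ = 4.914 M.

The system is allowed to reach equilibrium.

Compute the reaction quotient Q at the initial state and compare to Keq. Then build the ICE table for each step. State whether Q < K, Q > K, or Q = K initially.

Q₀ = 331.7 vs Keq = 23.45 ⇒ Q>K, reverse
Step 1:
                    B           E
  Initial      0.3577       4.914
  Change       0.6739      -2.022
  Equil         1.032       2.892
  solve Keq expr → x = -0.6739; check Q = 23.45

Q₀ = 331.7; Q > K (proceeds reverse)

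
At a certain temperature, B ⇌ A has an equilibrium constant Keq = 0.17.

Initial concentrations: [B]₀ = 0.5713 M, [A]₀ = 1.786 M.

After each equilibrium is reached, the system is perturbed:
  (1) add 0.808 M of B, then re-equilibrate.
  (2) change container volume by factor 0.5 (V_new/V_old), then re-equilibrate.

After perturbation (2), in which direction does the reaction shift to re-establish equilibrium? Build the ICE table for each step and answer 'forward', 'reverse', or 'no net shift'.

Q₀ = 3.126 vs Keq = 0.17 ⇒ Q>K, reverse
Step 1:
                   B          A
  I           0.5713      1.786
  C            1.443     -1.443
  E            2.015     0.3425
  solve Keq expr → x = -1.443; check Q = 0.17
Then add 0.808 M of B.
Step 2:
                   B          A
  I            2.823     0.3425
  C          -0.1174     0.1174
  E            2.705     0.4599
  solve Keq expr → x = 0.1174; check Q = 0.17
Then change container volume by factor 0.5 (V_new/V_old).
Step 3:
                   B          A
  I            5.411     0.9198
  C                0          0
  E            5.411     0.9198
  solve Keq expr → x = 0; check Q = 0.17

Direction: no net shift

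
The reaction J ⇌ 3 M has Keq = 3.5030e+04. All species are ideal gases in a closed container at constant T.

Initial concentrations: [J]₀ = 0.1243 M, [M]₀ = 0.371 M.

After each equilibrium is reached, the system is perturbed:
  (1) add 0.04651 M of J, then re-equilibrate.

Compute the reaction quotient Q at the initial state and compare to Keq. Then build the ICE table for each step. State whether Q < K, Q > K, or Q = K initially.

Q₀ = 0.4108 vs Keq = 3.5030e+04 ⇒ Q<K, forward
Step 1:
                   J          M
  Initial     0.1243      0.371
  Change     -0.1243     0.3729
  Equil   1.1750e-05     0.7439
  solve Keq expr → x = 0.1243; check Q = 3.5030e+04
Then add 0.04651 M of J.
Step 2:
                   J          M
  Initial    0.04652     0.7439
  Change     -0.0465     0.1395
  Equil   1.9678e-05     0.8834
  solve Keq expr → x = 0.0465; check Q = 3.5030e+04

Q₀ = 0.4108; Q < K (proceeds forward)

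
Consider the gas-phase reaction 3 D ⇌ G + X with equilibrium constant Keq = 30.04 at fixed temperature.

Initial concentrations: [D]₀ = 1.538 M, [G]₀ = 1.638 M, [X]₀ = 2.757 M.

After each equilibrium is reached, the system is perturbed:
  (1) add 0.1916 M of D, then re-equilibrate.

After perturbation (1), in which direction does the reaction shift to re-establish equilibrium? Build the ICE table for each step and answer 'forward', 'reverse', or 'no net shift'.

Direction: forward

Q₀ = 1.241 vs Keq = 30.04 ⇒ Q<K, forward
Step 1:
                    D           G           X
  I             1.538       1.638       2.757
  C            -0.953      0.3177      0.3177
  E             0.585       1.956       3.075
  solve Keq expr → x = 0.3177; check Q = 30.04
Then add 0.1916 M of D.
Step 2:
                    D           G           X
  I            0.7766       1.956       3.075
  C           -0.1818     0.06059     0.06059
  E            0.5948       2.016       3.135
  solve Keq expr → x = 0.06059; check Q = 30.04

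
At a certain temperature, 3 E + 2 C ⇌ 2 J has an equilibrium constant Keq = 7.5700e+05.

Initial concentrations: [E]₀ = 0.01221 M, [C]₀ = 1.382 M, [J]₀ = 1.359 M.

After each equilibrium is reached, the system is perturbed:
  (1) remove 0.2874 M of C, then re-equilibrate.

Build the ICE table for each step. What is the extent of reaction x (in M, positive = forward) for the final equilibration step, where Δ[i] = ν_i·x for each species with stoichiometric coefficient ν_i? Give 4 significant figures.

x = -6.0360e-04 M

Q₀ = 5.3122e+05 vs Keq = 7.5700e+05 ⇒ Q<K, forward
Step 1:
                  E         C         J
  I         0.01221     1.382     1.359
  C        -0.00135 -9.0012e-04 9.0012e-04
  E         0.01086     1.381      1.36
  solve Keq expr → x = 4.5006e-04; check Q = 7.5700e+05
Then remove 0.2874 M of C.
Step 2:
                  E         C         J
  I         0.01086     1.094      1.36
  C        0.001811  0.001207 -0.001207
  E         0.01267     1.095     1.359
  solve Keq expr → x = -6.0360e-04; check Q = 7.5700e+05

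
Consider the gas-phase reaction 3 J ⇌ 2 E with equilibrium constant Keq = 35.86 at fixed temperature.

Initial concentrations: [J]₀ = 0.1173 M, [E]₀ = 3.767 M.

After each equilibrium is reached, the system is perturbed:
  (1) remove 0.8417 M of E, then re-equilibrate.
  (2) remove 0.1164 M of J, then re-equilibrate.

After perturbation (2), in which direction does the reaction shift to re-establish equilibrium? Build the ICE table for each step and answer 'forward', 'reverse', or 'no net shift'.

Direction: reverse

Q₀ = 8792 vs Keq = 35.86 ⇒ Q>K, reverse
Step 1:
                  J         E
  init       0.1173     3.767
  Δ          0.5669   -0.3779
  eq         0.6842     3.389
  solve Keq expr → x = -0.189; check Q = 35.86
Then remove 0.8417 M of E.
Step 2:
                  J         E
  init       0.6842     2.547
  Δ          -0.108   0.07198
  eq         0.5762     2.619
  solve Keq expr → x = 0.03599; check Q = 35.86
Then remove 0.1164 M of J.
Step 3:
                  J         E
  init       0.4598     2.619
  Δ           0.106  -0.07066
  eq         0.5658     2.549
  solve Keq expr → x = -0.03533; check Q = 35.86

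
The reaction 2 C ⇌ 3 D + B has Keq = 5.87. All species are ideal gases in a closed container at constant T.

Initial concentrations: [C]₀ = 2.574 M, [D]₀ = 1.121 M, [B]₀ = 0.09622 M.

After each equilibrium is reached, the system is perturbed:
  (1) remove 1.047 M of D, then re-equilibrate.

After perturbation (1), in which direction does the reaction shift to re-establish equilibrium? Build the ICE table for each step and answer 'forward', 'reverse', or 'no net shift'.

Q₀ = 0.02046 vs Keq = 5.87 ⇒ Q<K, forward
Step 1:
                    C           D           B
  I             2.574       1.121     0.09622
  C             -1.08        1.62        0.54
  E             1.494       2.741      0.6362
  solve Keq expr → x = 0.54; check Q = 5.87
Then remove 1.047 M of D.
Step 2:
                    C           D           B
  I             1.494       1.694      0.6362
  C           -0.3175      0.4762      0.1587
  E             1.177        2.17       0.795
  solve Keq expr → x = 0.1587; check Q = 5.87

Direction: forward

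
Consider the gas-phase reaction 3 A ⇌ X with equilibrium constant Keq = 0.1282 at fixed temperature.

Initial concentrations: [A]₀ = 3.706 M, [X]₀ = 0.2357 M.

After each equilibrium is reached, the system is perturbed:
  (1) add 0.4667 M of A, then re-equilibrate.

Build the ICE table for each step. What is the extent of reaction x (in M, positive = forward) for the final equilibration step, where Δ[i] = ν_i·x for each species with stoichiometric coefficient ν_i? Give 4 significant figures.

x = 0.126 M

Q₀ = 0.004631 vs Keq = 0.1282 ⇒ Q<K, forward
Step 1:
                  A         X
  Initial     3.706    0.2357
  Change      -1.83    0.6101
  Equil       1.876    0.8458
  solve Keq expr → x = 0.6101; check Q = 0.1282
Then add 0.4667 M of A.
Step 2:
                  A         X
  Initial     2.342    0.8458
  Change    -0.3779     0.126
  Equil       1.964    0.9718
  solve Keq expr → x = 0.126; check Q = 0.1282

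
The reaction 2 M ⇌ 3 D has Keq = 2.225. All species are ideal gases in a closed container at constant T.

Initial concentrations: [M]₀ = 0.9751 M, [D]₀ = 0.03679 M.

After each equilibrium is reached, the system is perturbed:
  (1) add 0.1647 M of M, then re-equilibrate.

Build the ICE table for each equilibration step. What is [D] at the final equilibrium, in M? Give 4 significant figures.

Q₀ = 5.2371e-05 vs Keq = 2.225 ⇒ Q<K, forward
Step 1:
                    M           D
  I            0.9751     0.03679
  C           -0.5031      0.7546
  E             0.472      0.7914
  solve Keq expr → x = 0.2515; check Q = 2.225
Then add 0.1647 M of M.
Step 2:
                    M           D
  I            0.6367      0.7914
  C          -0.06906      0.1036
  E            0.5676       0.895
  solve Keq expr → x = 0.03453; check Q = 2.225

[D]_eq = 0.895 M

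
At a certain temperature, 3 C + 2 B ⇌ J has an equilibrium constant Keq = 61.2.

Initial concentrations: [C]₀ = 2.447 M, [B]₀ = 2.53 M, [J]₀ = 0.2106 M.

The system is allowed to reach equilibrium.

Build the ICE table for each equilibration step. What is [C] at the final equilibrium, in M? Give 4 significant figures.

[C]_eq = 0.2399 M

Q₀ = 0.002246 vs Keq = 61.2 ⇒ Q<K, forward
Step 1:
                   C          B          J
  init         2.447       2.53     0.2106
  Δ           -2.207     -1.471     0.7357
  eq          0.2399      1.059     0.9463
  solve Keq expr → x = 0.7357; check Q = 61.2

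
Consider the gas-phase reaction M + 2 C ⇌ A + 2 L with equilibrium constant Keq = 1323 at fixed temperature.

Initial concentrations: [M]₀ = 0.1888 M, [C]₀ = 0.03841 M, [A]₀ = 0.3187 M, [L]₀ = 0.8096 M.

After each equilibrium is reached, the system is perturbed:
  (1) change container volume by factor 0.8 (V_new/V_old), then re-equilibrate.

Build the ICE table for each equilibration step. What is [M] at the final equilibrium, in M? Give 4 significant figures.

Q₀ = 750 vs Keq = 1323 ⇒ Q<K, forward
Step 1:
                    M           C           A           L
  I            0.1888     0.03841      0.3187      0.8096
  C         -0.004321   -0.008642    0.004321    0.008642
  E            0.1845     0.02977       0.323      0.8182
  solve Keq expr → x = 0.004321; check Q = 1323
Then change container volume by factor 0.8 (V_new/V_old).
Step 2:
                    M           C           A           L
  I            0.2306     0.03721      0.4038       1.023
  C                 0           0           0           0
  E            0.2306     0.03721      0.4038       1.023
  solve Keq expr → x = 0; check Q = 1323

[M]_eq = 0.2306 M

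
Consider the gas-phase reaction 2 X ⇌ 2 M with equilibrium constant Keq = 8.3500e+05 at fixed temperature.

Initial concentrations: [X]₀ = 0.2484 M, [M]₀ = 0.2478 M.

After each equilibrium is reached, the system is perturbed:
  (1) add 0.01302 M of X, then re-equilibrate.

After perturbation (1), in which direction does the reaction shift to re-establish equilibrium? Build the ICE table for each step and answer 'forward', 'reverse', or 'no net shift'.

Q₀ = 0.9952 vs Keq = 8.3500e+05 ⇒ Q<K, forward
Step 1:
                    X           M
  Initial      0.2484      0.2478
  Change      -0.2479      0.2479
  Equil    5.4242e-04      0.4957
  solve Keq expr → x = 0.1239; check Q = 8.3500e+05
Then add 0.01302 M of X.
Step 2:
                    X           M
  Initial     0.01356      0.4957
  Change     -0.01301     0.01301
  Equil    5.5666e-04      0.5087
  solve Keq expr → x = 0.006503; check Q = 8.3500e+05

Direction: forward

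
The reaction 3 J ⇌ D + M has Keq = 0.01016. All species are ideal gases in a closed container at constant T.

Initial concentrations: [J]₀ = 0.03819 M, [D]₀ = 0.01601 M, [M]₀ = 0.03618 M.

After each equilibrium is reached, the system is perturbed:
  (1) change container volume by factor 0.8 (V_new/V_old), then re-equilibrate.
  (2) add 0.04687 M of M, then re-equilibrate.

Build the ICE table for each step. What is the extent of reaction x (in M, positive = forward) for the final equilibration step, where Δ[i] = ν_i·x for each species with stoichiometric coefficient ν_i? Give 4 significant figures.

x = -3.0223e-04 M

Q₀ = 10.4 vs Keq = 0.01016 ⇒ Q>K, reverse
Step 1:
                   J          D          M
  init       0.03819    0.01601    0.03618
  Δ          0.04711    -0.0157    -0.0157
  eq          0.0853 3.0789e-04    0.02048
  solve Keq expr → x = -0.0157; check Q = 0.01016
Then change container volume by factor 0.8 (V_new/V_old).
Step 2:
                   J          D          M
  init        0.1066 3.8487e-04     0.0256
  Δ       -2.7254e-04 9.0848e-05 9.0848e-05
  eq          0.1063 4.7571e-04    0.02569
  solve Keq expr → x = 9.0848e-05; check Q = 0.01016
Then add 0.04687 M of M.
Step 3:
                   J          D          M
  init        0.1063 4.7571e-04    0.07256
  Δ       9.0668e-04 -3.0223e-04 -3.0223e-04
  eq          0.1073 1.7349e-04    0.07226
  solve Keq expr → x = -3.0223e-04; check Q = 0.01016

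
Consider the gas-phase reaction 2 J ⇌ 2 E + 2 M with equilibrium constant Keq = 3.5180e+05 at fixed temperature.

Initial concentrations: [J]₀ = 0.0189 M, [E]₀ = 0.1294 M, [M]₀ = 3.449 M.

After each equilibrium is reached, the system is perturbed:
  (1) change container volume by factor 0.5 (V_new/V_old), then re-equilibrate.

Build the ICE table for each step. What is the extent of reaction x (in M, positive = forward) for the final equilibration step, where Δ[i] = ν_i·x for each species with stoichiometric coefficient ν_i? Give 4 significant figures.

Q₀ = 557.6 vs Keq = 3.5180e+05 ⇒ Q<K, forward
Step 1:
                   J          E          M
  Initial     0.0189     0.1294      3.449
  Change    -0.01804    0.01804    0.01804
  Equil   8.6183e-04     0.1474      3.467
  solve Keq expr → x = 0.009019; check Q = 3.5180e+05
Then change container volume by factor 0.5 (V_new/V_old).
Step 2:
                   J          E          M
  Initial   0.001724     0.2949      6.934
  Change    0.001703  -0.001703  -0.001703
  Equil     0.003427     0.2932      6.932
  solve Keq expr → x = -8.5145e-04; check Q = 3.5180e+05

x = -8.5145e-04 M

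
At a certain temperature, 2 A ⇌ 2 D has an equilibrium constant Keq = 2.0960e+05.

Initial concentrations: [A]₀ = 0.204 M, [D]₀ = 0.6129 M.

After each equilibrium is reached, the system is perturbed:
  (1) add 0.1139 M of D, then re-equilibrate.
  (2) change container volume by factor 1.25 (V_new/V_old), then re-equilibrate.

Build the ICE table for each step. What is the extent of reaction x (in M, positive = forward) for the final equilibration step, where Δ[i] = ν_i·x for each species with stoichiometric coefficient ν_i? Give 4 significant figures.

Q₀ = 9.026 vs Keq = 2.0960e+05 ⇒ Q<K, forward
Step 1:
                  A         D
  init        0.204    0.6129
  Δ         -0.2022    0.2022
  eq        0.00178    0.8151
  solve Keq expr → x = 0.1011; check Q = 2.0960e+05
Then add 0.1139 M of D.
Step 2:
                  A         D
  init      0.00178     0.929
  Δ       2.4824e-04 -2.4824e-04
  eq       0.002029    0.9288
  solve Keq expr → x = -1.2412e-04; check Q = 2.0960e+05
Then change container volume by factor 1.25 (V_new/V_old).
Step 3:
                  A         D
  init     0.001623     0.743
  Δ               0         0
  eq       0.001623     0.743
  solve Keq expr → x = 0; check Q = 2.0960e+05

x = 0 M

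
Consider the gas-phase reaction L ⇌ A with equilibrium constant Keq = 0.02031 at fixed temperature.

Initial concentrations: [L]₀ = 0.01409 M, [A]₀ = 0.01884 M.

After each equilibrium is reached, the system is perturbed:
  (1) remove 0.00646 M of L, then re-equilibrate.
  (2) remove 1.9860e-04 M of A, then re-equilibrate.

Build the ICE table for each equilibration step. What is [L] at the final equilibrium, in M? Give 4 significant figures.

Q₀ = 1.337 vs Keq = 0.02031 ⇒ Q>K, reverse
Step 1:
                  L         A
  I         0.01409   0.01884
  C         0.01818  -0.01818
  E         0.03227 6.5550e-04
  solve Keq expr → x = -0.01818; check Q = 0.02031
Then remove 0.00646 M of L.
Step 2:
                  L         A
  I         0.02581 6.5550e-04
  C       1.2859e-04 -1.2859e-04
  E         0.02594 5.2690e-04
  solve Keq expr → x = -1.2859e-04; check Q = 0.02031
Then remove 1.9860e-04 M of A.
Step 3:
                  L         A
  I         0.02594 3.2830e-04
  C       -1.9465e-04 1.9465e-04
  E         0.02575 5.2295e-04
  solve Keq expr → x = 1.9465e-04; check Q = 0.02031

[L]_eq = 0.02575 M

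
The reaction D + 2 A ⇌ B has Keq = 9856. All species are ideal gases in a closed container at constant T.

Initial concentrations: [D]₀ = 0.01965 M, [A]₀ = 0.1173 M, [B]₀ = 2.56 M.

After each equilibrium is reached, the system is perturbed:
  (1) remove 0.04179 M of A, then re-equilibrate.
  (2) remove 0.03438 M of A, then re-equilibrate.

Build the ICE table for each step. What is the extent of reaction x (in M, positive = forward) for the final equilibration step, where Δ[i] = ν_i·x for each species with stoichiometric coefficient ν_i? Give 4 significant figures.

Q₀ = 9469 vs Keq = 9856 ⇒ Q<K, forward
Step 1:
                  D         A         B
  I         0.01965    0.1173      2.56
  C       -4.6568e-04 -9.3136e-04 4.6568e-04
  E         0.01918    0.1164      2.56
  solve Keq expr → x = 4.6568e-04; check Q = 9856
Then remove 0.04179 M of A.
Step 2:
                  D         A         B
  I         0.01918   0.07458      2.56
  C        0.009886   0.01977 -0.009886
  E         0.02907   0.09435     2.551
  solve Keq expr → x = -0.009886; check Q = 9856
Then remove 0.03438 M of A.
Step 3:
                  D         A         B
  I         0.02907   0.05997     2.551
  C         0.01041   0.02082  -0.01041
  E         0.03948   0.08079      2.54
  solve Keq expr → x = -0.01041; check Q = 9856

x = -0.01041 M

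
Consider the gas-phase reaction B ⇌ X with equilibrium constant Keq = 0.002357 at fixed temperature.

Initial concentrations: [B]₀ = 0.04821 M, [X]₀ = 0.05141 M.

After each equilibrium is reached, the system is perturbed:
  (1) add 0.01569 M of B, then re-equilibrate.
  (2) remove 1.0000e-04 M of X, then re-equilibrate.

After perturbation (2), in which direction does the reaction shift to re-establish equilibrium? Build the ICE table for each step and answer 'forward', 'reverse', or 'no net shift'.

Direction: forward

Q₀ = 1.066 vs Keq = 0.002357 ⇒ Q>K, reverse
Step 1:
                   B          X
  Initial    0.04821    0.05141
  Change     0.05118   -0.05118
  Equil      0.09939 2.3425e-04
  solve Keq expr → x = -0.05118; check Q = 0.002357
Then add 0.01569 M of B.
Step 2:
                   B          X
  Initial     0.1151 2.3425e-04
  Change  -3.6894e-05 3.6894e-05
  Equil        0.115 2.7115e-04
  solve Keq expr → x = 3.6894e-05; check Q = 0.002357
Then remove 1.0000e-04 M of X.
Step 3:
                   B          X
  Initial      0.115 1.7115e-04
  Change  -9.9765e-05 9.9765e-05
  Equil       0.1149 2.7091e-04
  solve Keq expr → x = 9.9765e-05; check Q = 0.002357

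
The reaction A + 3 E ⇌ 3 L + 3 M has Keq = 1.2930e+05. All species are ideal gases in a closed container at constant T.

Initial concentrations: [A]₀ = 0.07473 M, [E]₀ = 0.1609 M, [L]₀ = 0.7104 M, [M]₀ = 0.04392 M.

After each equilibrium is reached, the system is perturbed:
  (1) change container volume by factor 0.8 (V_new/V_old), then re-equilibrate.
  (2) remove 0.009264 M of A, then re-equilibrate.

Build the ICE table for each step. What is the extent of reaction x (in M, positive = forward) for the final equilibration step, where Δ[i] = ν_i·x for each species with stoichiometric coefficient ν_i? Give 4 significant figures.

x = -5.5458e-04 M

Q₀ = 0.09757 vs Keq = 1.2930e+05 ⇒ Q<K, forward
Step 1:
                  A         E         L         M
  init      0.07473    0.1609    0.7104   0.04392
  Δ        -0.04987   -0.1496    0.1496    0.1496
  eq        0.02486   0.01128      0.86    0.1935
  solve Keq expr → x = 0.04987; check Q = 1.2930e+05
Then change container volume by factor 0.8 (V_new/V_old).
Step 2:
                  A         E         L         M
  init      0.03107    0.0141     1.075    0.2419
  Δ       6.6133e-04  0.001984 -0.001984 -0.001984
  eq        0.03173   0.01608     1.073    0.2399
  solve Keq expr → x = -6.6133e-04; check Q = 1.2930e+05
Then remove 0.009264 M of A.
Step 3:
                  A         E         L         M
  init      0.02247   0.01608     1.073    0.2399
  Δ       5.5458e-04  0.001664 -0.001664 -0.001664
  eq        0.02302   0.01775     1.071    0.2383
  solve Keq expr → x = -5.5458e-04; check Q = 1.2930e+05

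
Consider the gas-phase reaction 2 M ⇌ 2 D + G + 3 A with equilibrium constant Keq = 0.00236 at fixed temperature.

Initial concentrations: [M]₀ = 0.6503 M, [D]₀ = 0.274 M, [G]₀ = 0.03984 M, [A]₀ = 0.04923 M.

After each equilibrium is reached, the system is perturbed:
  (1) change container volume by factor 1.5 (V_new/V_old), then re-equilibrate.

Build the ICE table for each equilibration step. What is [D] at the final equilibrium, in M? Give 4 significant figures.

Q₀ = 8.4388e-07 vs Keq = 0.00236 ⇒ Q<K, forward
Step 1:
                  M         D         G         A
  I          0.6503     0.274   0.03984   0.04923
  C         -0.1613    0.1613   0.08067     0.242
  E           0.489    0.4353    0.1205    0.2912
  solve Keq expr → x = 0.08067; check Q = 0.00236
Then change container volume by factor 1.5 (V_new/V_old).
Step 2:
                  M         D         G         A
  I           0.326    0.2902   0.08034    0.1942
  C        -0.04201   0.04201   0.02101   0.06302
  E           0.284    0.3322    0.1013    0.2572
  solve Keq expr → x = 0.02101; check Q = 0.00236

[D]_eq = 0.3322 M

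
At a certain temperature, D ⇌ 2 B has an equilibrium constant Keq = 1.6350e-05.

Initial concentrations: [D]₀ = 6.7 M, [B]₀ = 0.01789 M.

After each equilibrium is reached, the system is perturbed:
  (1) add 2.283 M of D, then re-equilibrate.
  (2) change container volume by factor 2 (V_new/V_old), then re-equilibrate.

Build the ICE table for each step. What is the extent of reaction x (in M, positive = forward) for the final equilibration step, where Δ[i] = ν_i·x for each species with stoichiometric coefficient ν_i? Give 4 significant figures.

x = 0.001255 M

Q₀ = 4.7769e-05 vs Keq = 1.6350e-05 ⇒ Q>K, reverse
Step 1:
                    D           B
  Initial         6.7     0.01789
  Change      0.00371   -0.007421
  Equil         6.704     0.01047
  solve Keq expr → x = -0.00371; check Q = 1.6350e-05
Then add 2.283 M of D.
Step 2:
                    D           B
  Initial       8.987     0.01047
  Change  -8.2588e-04    0.001652
  Equil         8.986     0.01212
  solve Keq expr → x = 8.2588e-04; check Q = 1.6350e-05
Then change container volume by factor 2 (V_new/V_old).
Step 3:
                    D           B
  Initial       4.493    0.006061
  Change    -0.001255    0.002509
  Equil         4.492     0.00857
  solve Keq expr → x = 0.001255; check Q = 1.6350e-05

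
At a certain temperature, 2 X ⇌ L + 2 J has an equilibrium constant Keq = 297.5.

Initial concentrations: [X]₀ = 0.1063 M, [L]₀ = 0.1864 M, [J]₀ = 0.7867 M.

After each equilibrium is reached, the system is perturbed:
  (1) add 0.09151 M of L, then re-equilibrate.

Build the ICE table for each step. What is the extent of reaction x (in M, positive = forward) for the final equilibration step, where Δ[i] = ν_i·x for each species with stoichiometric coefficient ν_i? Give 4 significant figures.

x = -0.002097 M

Q₀ = 10.21 vs Keq = 297.5 ⇒ Q<K, forward
Step 1:
                    X           L           J
  I            0.1063      0.1864      0.7867
  C          -0.08227     0.04113     0.08227
  E           0.02403      0.2275       0.869
  solve Keq expr → x = 0.04113; check Q = 297.5
Then add 0.09151 M of L.
Step 2:
                    X           L           J
  I           0.02403       0.319       0.869
  C          0.004195   -0.002097   -0.004195
  E           0.02823      0.3169      0.8648
  solve Keq expr → x = -0.002097; check Q = 297.5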